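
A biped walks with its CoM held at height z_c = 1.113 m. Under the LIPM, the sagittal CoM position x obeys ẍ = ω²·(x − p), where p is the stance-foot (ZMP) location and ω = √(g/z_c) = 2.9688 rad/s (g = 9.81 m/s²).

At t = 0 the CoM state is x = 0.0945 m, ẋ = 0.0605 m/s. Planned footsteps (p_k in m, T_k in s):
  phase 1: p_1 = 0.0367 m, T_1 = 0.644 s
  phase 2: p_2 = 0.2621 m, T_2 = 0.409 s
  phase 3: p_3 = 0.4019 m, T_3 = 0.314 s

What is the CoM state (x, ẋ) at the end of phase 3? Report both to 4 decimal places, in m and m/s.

x = 1.4823, ẋ = 3.4473

phase 1: p=0.0367, T=0.644, ωT=1.911907, cosh=3.456889, sinh=3.309091; start (x,ẋ)=(0.094500, 0.060500) → end (x,ẋ)=(0.303943, 0.776971)
phase 2: p=0.2621, T=0.409, ωT=1.214239, cosh=1.832333, sinh=1.535398; start (x,ẋ)=(0.303943, 0.776971) → end (x,ẋ)=(0.740602, 1.614401)
phase 3: p=0.4019, T=0.314, ωT=0.932203, cosh=1.466892, sinh=1.073207; start (x,ẋ)=(0.740602, 1.614401) → end (x,ẋ)=(1.482338, 3.447304)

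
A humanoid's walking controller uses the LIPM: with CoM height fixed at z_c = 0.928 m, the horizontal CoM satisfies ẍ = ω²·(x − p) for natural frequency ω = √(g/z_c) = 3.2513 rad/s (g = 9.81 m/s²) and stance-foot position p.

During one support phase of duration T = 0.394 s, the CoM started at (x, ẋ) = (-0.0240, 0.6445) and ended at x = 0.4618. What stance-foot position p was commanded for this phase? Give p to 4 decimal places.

ωT = 3.2513·0.394 = 1.281012; cosh(ωT) = 1.939019, sinh(ωT) = 1.661263
x(T) = p + (x₀−p)·cosh(ωT) + (ẋ₀/ω)·sinh(ωT) ⇒ p·(1 − cosh) = x(T) − x₀·cosh − (ẋ₀/ω)·sinh
numerator   = 0.4618 − (-0.0240)·1.939019 − (0.6445/3.2513)·1.661263 = 0.179027
denominator = 1 − 1.939019 = -0.939019
p = 0.179027 / -0.939019 = -0.1907

p = -0.1907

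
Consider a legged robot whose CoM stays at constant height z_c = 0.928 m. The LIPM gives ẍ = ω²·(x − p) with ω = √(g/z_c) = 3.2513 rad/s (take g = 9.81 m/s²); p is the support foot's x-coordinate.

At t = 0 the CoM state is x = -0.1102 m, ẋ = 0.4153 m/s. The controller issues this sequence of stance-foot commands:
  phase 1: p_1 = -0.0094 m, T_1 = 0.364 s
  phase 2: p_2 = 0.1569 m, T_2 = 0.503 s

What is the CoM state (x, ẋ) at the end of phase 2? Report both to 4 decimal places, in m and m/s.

x = -0.0671, ẋ = -0.5787

phase 1: p=-0.0094, T=0.364, ωT=1.183473, cosh=1.785955, sinh=1.479742; start (x,ẋ)=(-0.110200, 0.415300) → end (x,ẋ)=(-0.000412, 0.256750)
phase 2: p=0.1569, T=0.503, ωT=1.635404, cosh=2.663202, sinh=2.468328; start (x,ẋ)=(-0.000412, 0.256750) → end (x,ẋ)=(-0.067133, -0.578693)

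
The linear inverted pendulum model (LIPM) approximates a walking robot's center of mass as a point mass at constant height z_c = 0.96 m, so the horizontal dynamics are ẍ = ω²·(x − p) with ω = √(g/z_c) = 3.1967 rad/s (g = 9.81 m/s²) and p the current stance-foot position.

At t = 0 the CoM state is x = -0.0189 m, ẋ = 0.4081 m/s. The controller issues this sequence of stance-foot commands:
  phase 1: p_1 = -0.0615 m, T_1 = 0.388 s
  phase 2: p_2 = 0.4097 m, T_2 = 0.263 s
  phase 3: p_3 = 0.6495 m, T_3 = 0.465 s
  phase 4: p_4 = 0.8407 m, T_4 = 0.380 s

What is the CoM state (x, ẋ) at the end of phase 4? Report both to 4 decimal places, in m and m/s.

phase 1: p=-0.0615, T=0.388, ωT=1.240320, cosh=1.873005, sinh=1.583713; start (x,ẋ)=(-0.018900, 0.408100) → end (x,ẋ)=(0.220471, 0.980042)
phase 2: p=0.4097, T=0.263, ωT=0.840732, cosh=1.374729, sinh=0.943334; start (x,ẋ)=(0.220471, 0.980042) → end (x,ẋ)=(0.438769, 0.776663)
phase 3: p=0.6495, T=0.465, ωT=1.486465, cosh=2.323805, sinh=2.097635; start (x,ẋ)=(0.438769, 0.776663) → end (x,ẋ)=(0.669439, 0.391755)
phase 4: p=0.8407, T=0.380, ωT=1.214746, cosh=1.833112, sinh=1.536326; start (x,ẋ)=(0.669439, 0.391755) → end (x,ẋ)=(0.715035, -0.122964)

x = 0.7150, ẋ = -0.1230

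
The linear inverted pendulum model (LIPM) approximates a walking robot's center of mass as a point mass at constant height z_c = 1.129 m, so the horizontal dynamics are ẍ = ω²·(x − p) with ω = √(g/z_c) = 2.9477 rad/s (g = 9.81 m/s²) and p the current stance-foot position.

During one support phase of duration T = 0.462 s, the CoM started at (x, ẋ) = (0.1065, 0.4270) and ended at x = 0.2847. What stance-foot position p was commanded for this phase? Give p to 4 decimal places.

p = 0.1861

ωT = 2.9477·0.462 = 1.361837; cosh(ωT) = 2.079774, sinh(ωT) = 1.823585
x(T) = p + (x₀−p)·cosh(ωT) + (ẋ₀/ω)·sinh(ωT) ⇒ p·(1 − cosh) = x(T) − x₀·cosh − (ẋ₀/ω)·sinh
numerator   = 0.2847 − (0.1065)·2.079774 − (0.4270/2.9477)·1.823585 = -0.200958
denominator = 1 − 2.079774 = -1.079774
p = -0.200958 / -1.079774 = 0.1861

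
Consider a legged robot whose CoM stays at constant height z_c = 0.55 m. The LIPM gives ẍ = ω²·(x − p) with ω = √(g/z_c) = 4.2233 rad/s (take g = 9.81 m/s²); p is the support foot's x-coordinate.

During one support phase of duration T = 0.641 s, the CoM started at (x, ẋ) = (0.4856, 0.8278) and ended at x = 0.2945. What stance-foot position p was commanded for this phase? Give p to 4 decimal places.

ωT = 4.2233·0.641 = 2.707135; cosh(ωT) = 7.526505, sinh(ωT) = 7.459778
x(T) = p + (x₀−p)·cosh(ωT) + (ẋ₀/ω)·sinh(ωT) ⇒ p·(1 − cosh) = x(T) − x₀·cosh − (ẋ₀/ω)·sinh
numerator   = 0.2945 − (0.4856)·7.526505 − (0.8278/4.2233)·7.459778 = -4.822546
denominator = 1 − 7.526505 = -6.526505
p = -4.822546 / -6.526505 = 0.7389

p = 0.7389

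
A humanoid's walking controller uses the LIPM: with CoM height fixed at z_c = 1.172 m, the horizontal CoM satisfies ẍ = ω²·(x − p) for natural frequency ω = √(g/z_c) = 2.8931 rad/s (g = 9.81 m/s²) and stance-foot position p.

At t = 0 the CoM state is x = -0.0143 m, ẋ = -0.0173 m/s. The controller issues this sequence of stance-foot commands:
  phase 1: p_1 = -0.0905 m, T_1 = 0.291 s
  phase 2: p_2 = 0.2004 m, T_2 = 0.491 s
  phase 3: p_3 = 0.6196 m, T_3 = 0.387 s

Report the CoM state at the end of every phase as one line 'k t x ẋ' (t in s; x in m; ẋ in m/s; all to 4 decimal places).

1 0.2910 0.0087 0.1845
2 0.7820 -0.0952 -0.6767
3 1.1690 -0.9123 -3.9777

phase 1: p=-0.0905, T=0.291, ωT=0.841892, cosh=1.375824, sinh=0.944930; start (x,ẋ)=(-0.014300, -0.017300) → end (x,ẋ)=(0.008687, 0.184512)
phase 2: p=0.2004, T=0.491, ωT=1.420512, cosh=2.190415, sinh=1.948825; start (x,ẋ)=(0.008687, 0.184512) → end (x,ẋ)=(-0.095241, -0.676746)
phase 3: p=0.6196, T=0.387, ωT=1.119630, cosh=1.695060, sinh=1.368659; start (x,ẋ)=(-0.095241, -0.676746) → end (x,ẋ)=(-0.912251, -3.977658)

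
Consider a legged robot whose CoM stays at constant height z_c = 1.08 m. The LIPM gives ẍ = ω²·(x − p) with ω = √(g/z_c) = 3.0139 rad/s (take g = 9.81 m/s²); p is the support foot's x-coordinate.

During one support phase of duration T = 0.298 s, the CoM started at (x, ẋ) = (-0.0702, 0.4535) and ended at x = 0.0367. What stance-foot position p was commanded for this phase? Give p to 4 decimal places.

ωT = 3.0139·0.298 = 0.898142; cosh(ωT) = 1.431182, sinh(ωT) = 1.023856
x(T) = p + (x₀−p)·cosh(ωT) + (ẋ₀/ω)·sinh(ωT) ⇒ p·(1 − cosh) = x(T) − x₀·cosh − (ẋ₀/ω)·sinh
numerator   = 0.0367 − (-0.0702)·1.431182 − (0.4535/3.0139)·1.023856 = -0.016890
denominator = 1 − 1.431182 = -0.431182
p = -0.016890 / -0.431182 = 0.0392

p = 0.0392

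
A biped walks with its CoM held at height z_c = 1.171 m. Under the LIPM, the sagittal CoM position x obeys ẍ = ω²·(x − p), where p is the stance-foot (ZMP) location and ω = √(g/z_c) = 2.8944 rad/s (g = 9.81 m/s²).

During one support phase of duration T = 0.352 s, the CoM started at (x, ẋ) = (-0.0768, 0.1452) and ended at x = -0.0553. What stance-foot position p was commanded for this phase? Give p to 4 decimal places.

ωT = 2.8944·0.352 = 1.018829; cosh(ωT) = 1.565483, sinh(ωT) = 1.204466
x(T) = p + (x₀−p)·cosh(ωT) + (ẋ₀/ω)·sinh(ωT) ⇒ p·(1 − cosh) = x(T) − x₀·cosh − (ẋ₀/ω)·sinh
numerator   = -0.0553 − (-0.0768)·1.565483 − (0.1452/2.8944)·1.204466 = 0.004506
denominator = 1 − 1.565483 = -0.565483
p = 0.004506 / -0.565483 = -0.0080

p = -0.0080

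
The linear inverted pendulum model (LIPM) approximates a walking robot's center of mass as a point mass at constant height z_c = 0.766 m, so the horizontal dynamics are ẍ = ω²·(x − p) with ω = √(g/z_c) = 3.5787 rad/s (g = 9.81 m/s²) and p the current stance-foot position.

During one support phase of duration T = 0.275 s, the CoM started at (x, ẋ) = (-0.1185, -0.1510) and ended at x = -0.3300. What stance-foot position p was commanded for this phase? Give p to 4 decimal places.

ωT = 3.5787·0.275 = 0.984143; cosh(ωT) = 1.524638, sinh(ωT) = 1.150879
x(T) = p + (x₀−p)·cosh(ωT) + (ẋ₀/ω)·sinh(ωT) ⇒ p·(1 − cosh) = x(T) − x₀·cosh − (ẋ₀/ω)·sinh
numerator   = -0.3300 − (-0.1185)·1.524638 − (-0.1510/3.5787)·1.150879 = -0.100770
denominator = 1 − 1.524638 = -0.524638
p = -0.100770 / -0.524638 = 0.1921

p = 0.1921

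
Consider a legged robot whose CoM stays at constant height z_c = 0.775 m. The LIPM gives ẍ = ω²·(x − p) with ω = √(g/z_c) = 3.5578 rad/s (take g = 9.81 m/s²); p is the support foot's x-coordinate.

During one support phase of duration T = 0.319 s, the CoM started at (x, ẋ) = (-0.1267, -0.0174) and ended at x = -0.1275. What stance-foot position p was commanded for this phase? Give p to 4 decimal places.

ωT = 3.5578·0.319 = 1.134938; cosh(ωT) = 1.716212, sinh(ωT) = 1.394770
x(T) = p + (x₀−p)·cosh(ωT) + (ẋ₀/ω)·sinh(ωT) ⇒ p·(1 − cosh) = x(T) − x₀·cosh − (ẋ₀/ω)·sinh
numerator   = -0.1275 − (-0.1267)·1.716212 − (-0.0174/3.5578)·1.394770 = 0.096765
denominator = 1 − 1.716212 = -0.716212
p = 0.096765 / -0.716212 = -0.1351

p = -0.1351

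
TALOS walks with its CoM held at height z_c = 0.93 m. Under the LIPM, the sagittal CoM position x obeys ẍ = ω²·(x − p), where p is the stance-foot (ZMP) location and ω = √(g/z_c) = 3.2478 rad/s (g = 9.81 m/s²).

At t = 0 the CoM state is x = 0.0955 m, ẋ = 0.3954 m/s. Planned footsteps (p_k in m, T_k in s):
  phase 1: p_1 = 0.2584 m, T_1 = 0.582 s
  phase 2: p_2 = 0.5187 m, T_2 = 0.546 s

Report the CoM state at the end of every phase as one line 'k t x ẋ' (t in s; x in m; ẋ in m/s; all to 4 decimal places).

1 0.5820 0.1007 -0.3727
2 1.1280 -1.0762 -5.0126

phase 1: p=0.2584, T=0.582, ωT=1.890220, cosh=3.385931, sinh=3.234892; start (x,ẋ)=(0.095500, 0.395400) → end (x,ẋ)=(0.100660, -0.372676)
phase 2: p=0.5187, T=0.546, ωT=1.773299, cosh=3.030012, sinh=2.860240; start (x,ẋ)=(0.100660, -0.372676) → end (x,ẋ)=(-1.076170, -5.012587)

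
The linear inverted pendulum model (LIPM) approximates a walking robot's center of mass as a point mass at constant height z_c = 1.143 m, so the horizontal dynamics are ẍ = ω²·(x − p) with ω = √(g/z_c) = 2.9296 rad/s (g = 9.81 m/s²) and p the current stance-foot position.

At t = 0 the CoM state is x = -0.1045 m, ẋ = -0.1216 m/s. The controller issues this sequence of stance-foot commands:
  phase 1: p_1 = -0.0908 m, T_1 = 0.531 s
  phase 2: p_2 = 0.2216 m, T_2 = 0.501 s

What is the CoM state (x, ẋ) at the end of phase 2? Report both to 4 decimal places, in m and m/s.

x = -1.0591, ẋ = -3.5449

phase 1: p=-0.0908, T=0.531, ωT=1.555618, cosh=2.474535, sinh=2.263476; start (x,ẋ)=(-0.104500, -0.121600) → end (x,ẋ)=(-0.218652, -0.391749)
phase 2: p=0.2216, T=0.501, ωT=1.467730, cosh=2.284910, sinh=2.054462; start (x,ẋ)=(-0.218652, -0.391749) → end (x,ẋ)=(-1.059061, -3.544880)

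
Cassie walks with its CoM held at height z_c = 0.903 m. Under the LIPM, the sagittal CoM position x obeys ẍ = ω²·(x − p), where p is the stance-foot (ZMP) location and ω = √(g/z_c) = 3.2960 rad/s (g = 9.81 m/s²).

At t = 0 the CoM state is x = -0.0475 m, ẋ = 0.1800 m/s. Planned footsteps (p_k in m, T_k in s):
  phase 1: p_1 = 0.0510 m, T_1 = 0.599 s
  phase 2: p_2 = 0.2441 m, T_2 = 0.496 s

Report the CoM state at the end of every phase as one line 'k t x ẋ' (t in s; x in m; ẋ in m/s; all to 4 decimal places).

phase 1: p=0.0510, T=0.599, ωT=1.974304, cosh=3.670232, sinh=3.531374; start (x,ẋ)=(-0.047500, 0.180000) → end (x,ẋ)=(-0.117664, -0.485840)
phase 2: p=0.2441, T=0.496, ωT=1.634816, cosh=2.661751, sinh=2.466763; start (x,ẋ)=(-0.117664, -0.485840) → end (x,ẋ)=(-1.082433, -4.234487)

1 0.5990 -0.1177 -0.4858
2 1.0950 -1.0824 -4.2345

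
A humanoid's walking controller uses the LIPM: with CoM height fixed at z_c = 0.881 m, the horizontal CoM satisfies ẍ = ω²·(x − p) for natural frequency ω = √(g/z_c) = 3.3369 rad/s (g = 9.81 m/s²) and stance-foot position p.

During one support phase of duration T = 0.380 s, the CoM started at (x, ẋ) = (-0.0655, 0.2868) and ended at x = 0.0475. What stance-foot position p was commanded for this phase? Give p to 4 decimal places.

p = -0.0354

ωT = 3.3369·0.380 = 1.268022; cosh(ωT) = 1.917602, sinh(ωT) = 1.636214
x(T) = p + (x₀−p)·cosh(ωT) + (ẋ₀/ω)·sinh(ωT) ⇒ p·(1 − cosh) = x(T) − x₀·cosh − (ẋ₀/ω)·sinh
numerator   = 0.0475 − (-0.0655)·1.917602 − (0.2868/3.3369)·1.636214 = 0.032474
denominator = 1 − 1.917602 = -0.917602
p = 0.032474 / -0.917602 = -0.0354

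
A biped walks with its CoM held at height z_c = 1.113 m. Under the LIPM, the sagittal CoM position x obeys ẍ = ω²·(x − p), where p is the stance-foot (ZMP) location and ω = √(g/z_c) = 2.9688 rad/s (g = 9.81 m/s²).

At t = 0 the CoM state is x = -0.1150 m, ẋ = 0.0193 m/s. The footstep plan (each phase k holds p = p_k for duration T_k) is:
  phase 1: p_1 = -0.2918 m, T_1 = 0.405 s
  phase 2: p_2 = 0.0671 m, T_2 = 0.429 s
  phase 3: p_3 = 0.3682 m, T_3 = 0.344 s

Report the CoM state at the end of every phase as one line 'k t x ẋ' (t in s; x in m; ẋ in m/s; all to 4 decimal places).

phase 1: p=-0.2918, T=0.405, ωT=1.202364, cosh=1.814229, sinh=1.513746; start (x,ẋ)=(-0.115000, 0.019300) → end (x,ẋ)=(0.038796, 0.829555)
phase 2: p=0.0671, T=0.429, ωT=1.273615, cosh=1.926784, sinh=1.646965; start (x,ẋ)=(0.038796, 0.829555) → end (x,ẋ)=(0.472768, 1.459983)
phase 3: p=0.3682, T=0.344, ωT=1.021267, cosh=1.568425, sinh=1.208286; start (x,ẋ)=(0.472768, 1.459983) → end (x,ẋ)=(1.126412, 2.664975)

1 0.4050 0.0388 0.8296
2 0.8340 0.4728 1.4600
3 1.1780 1.1264 2.6650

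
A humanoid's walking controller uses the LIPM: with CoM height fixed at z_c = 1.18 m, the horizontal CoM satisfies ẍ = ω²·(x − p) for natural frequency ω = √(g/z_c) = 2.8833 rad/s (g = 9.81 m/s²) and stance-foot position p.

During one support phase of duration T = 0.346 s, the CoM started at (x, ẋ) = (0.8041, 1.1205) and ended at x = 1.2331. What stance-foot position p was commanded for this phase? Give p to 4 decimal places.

ωT = 2.8833·0.346 = 0.997622; cosh(ωT) = 1.540290, sinh(ωT) = 1.171535
x(T) = p + (x₀−p)·cosh(ωT) + (ẋ₀/ω)·sinh(ωT) ⇒ p·(1 − cosh) = x(T) − x₀·cosh − (ẋ₀/ω)·sinh
numerator   = 1.2331 − (0.8041)·1.540290 − (1.1205/2.8833)·1.171535 = -0.460726
denominator = 1 − 1.540290 = -0.540290
p = -0.460726 / -0.540290 = 0.8527

p = 0.8527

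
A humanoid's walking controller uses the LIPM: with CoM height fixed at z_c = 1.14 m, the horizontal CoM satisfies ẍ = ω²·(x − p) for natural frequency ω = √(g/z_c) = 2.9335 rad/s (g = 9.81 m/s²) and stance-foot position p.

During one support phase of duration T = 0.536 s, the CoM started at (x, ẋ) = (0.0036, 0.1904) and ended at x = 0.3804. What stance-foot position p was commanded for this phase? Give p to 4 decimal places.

p = -0.1466

ωT = 2.9335·0.536 = 1.572356; cosh(ωT) = 2.512771, sinh(ωT) = 2.305215
x(T) = p + (x₀−p)·cosh(ωT) + (ẋ₀/ω)·sinh(ωT) ⇒ p·(1 − cosh) = x(T) − x₀·cosh − (ẋ₀/ω)·sinh
numerator   = 0.3804 − (0.0036)·2.512771 − (0.1904/2.9335)·2.305215 = 0.221733
denominator = 1 − 2.512771 = -1.512771
p = 0.221733 / -1.512771 = -0.1466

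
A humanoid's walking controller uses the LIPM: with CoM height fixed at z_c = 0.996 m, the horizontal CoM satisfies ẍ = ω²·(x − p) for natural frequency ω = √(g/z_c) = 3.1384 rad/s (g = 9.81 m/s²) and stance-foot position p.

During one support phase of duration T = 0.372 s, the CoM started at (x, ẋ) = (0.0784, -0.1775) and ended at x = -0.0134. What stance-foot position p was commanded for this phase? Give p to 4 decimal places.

ωT = 3.1384·0.372 = 1.167485; cosh(ωT) = 1.762524, sinh(ωT) = 1.451375
x(T) = p + (x₀−p)·cosh(ωT) + (ẋ₀/ω)·sinh(ωT) ⇒ p·(1 − cosh) = x(T) − x₀·cosh − (ẋ₀/ω)·sinh
numerator   = -0.0134 − (0.0784)·1.762524 − (-0.1775/3.1384)·1.451375 = -0.069496
denominator = 1 − 1.762524 = -0.762524
p = -0.069496 / -0.762524 = 0.0911

p = 0.0911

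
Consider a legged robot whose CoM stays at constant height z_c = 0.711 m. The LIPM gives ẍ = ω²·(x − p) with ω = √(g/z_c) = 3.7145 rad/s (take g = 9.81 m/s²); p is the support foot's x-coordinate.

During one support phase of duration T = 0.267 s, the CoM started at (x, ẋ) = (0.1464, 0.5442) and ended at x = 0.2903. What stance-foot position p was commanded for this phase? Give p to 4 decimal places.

ωT = 3.7145·0.267 = 0.991772; cosh(ωT) = 1.533463, sinh(ωT) = 1.162544
x(T) = p + (x₀−p)·cosh(ωT) + (ẋ₀/ω)·sinh(ωT) ⇒ p·(1 − cosh) = x(T) − x₀·cosh − (ẋ₀/ω)·sinh
numerator   = 0.2903 − (0.1464)·1.533463 − (0.5442/3.7145)·1.162544 = -0.104520
denominator = 1 − 1.533463 = -0.533463
p = -0.104520 / -0.533463 = 0.1959

p = 0.1959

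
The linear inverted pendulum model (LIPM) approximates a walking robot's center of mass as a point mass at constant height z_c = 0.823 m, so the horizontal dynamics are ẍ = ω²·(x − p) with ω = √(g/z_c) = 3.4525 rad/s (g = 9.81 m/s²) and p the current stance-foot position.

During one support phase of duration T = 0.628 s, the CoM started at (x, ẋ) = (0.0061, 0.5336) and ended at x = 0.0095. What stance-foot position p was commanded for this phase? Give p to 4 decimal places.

p = 0.1996

ωT = 3.4525·0.628 = 2.168170; cosh(ωT) = 4.428329, sinh(ωT) = 4.313942
x(T) = p + (x₀−p)·cosh(ωT) + (ẋ₀/ω)·sinh(ωT) ⇒ p·(1 − cosh) = x(T) − x₀·cosh − (ẋ₀/ω)·sinh
numerator   = 0.0095 − (0.0061)·4.428329 − (0.5336/3.4525)·4.313942 = -0.684253
denominator = 1 − 4.428329 = -3.428329
p = -0.684253 / -3.428329 = 0.1996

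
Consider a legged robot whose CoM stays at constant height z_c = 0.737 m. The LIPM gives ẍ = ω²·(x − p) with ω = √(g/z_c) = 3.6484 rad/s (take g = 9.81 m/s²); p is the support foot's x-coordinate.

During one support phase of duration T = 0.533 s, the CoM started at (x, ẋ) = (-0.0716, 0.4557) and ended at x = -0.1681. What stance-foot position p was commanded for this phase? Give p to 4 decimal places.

p = 0.1326

ωT = 3.6484·0.533 = 1.944597; cosh(ωT) = 3.566930, sinh(ωT) = 3.423885
x(T) = p + (x₀−p)·cosh(ωT) + (ẋ₀/ω)·sinh(ωT) ⇒ p·(1 − cosh) = x(T) − x₀·cosh − (ẋ₀/ω)·sinh
numerator   = -0.1681 − (-0.0716)·3.566930 − (0.4557/3.6484)·3.423885 = -0.340365
denominator = 1 − 3.566930 = -2.566930
p = -0.340365 / -2.566930 = 0.1326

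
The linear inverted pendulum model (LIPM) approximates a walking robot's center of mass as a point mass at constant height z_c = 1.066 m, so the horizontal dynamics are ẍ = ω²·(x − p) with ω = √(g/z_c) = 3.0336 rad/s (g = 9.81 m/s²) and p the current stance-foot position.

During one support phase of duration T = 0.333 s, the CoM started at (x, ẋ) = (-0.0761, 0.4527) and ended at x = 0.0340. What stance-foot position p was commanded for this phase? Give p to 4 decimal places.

p = 0.0457

ωT = 3.0336·0.333 = 1.010189; cosh(ωT) = 1.555135, sinh(ωT) = 1.190985
x(T) = p + (x₀−p)·cosh(ωT) + (ẋ₀/ω)·sinh(ωT) ⇒ p·(1 − cosh) = x(T) − x₀·cosh − (ẋ₀/ω)·sinh
numerator   = 0.0340 − (-0.0761)·1.555135 − (0.4527/3.0336)·1.190985 = -0.025383
denominator = 1 − 1.555135 = -0.555135
p = -0.025383 / -0.555135 = 0.0457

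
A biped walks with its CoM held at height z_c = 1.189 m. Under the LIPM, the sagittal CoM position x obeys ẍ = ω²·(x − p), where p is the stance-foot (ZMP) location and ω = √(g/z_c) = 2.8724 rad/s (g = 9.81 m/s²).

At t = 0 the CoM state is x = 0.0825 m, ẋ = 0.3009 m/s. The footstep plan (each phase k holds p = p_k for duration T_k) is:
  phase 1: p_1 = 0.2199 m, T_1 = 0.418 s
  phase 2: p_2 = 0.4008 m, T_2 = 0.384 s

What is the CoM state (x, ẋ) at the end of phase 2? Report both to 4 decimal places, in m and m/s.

phase 1: p=0.2199, T=0.418, ωT=1.200663, cosh=1.811657, sinh=1.510663; start (x,ẋ)=(0.082500, 0.300900) → end (x,ẋ)=(0.129229, -0.051082)
phase 2: p=0.4008, T=0.384, ωT=1.103002, cosh=1.672535, sinh=1.340662; start (x,ẋ)=(0.129229, -0.051082) → end (x,ẋ)=(-0.077255, -1.131235)

x = -0.0773, ẋ = -1.1312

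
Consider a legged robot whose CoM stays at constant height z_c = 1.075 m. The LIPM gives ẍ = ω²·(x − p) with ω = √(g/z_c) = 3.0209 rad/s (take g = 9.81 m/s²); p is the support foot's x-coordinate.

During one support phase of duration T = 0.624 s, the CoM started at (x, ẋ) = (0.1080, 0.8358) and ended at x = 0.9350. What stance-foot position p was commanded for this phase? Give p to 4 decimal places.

p = 0.1347

ωT = 3.0209·0.624 = 1.885042; cosh(ωT) = 3.369226, sinh(ωT) = 3.217403
x(T) = p + (x₀−p)·cosh(ωT) + (ẋ₀/ω)·sinh(ωT) ⇒ p·(1 − cosh) = x(T) − x₀·cosh − (ẋ₀/ω)·sinh
numerator   = 0.9350 − (0.1080)·3.369226 − (0.8358/3.0209)·3.217403 = -0.319043
denominator = 1 − 3.369226 = -2.369226
p = -0.319043 / -2.369226 = 0.1347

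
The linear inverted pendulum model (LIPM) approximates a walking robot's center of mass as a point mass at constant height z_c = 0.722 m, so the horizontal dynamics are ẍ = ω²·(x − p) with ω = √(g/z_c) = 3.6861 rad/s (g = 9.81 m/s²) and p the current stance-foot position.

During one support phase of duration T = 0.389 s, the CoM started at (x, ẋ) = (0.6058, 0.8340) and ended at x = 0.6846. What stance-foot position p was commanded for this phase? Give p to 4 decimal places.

ωT = 3.6861·0.389 = 1.433893; cosh(ωT) = 2.216689, sinh(ωT) = 1.978310
x(T) = p + (x₀−p)·cosh(ωT) + (ẋ₀/ω)·sinh(ωT) ⇒ p·(1 − cosh) = x(T) − x₀·cosh − (ẋ₀/ω)·sinh
numerator   = 0.6846 − (0.6058)·2.216689 − (0.8340/3.6861)·1.978310 = -1.105873
denominator = 1 − 2.216689 = -1.216689
p = -1.105873 / -1.216689 = 0.9089

p = 0.9089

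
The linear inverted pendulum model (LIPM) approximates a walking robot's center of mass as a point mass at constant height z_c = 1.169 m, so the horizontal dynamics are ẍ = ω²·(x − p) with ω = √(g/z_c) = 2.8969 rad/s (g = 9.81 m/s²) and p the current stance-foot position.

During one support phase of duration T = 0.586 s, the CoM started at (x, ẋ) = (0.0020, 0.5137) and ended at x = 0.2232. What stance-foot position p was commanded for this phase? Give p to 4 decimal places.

p = 0.1374

ωT = 2.8969·0.586 = 1.697583; cosh(ωT) = 2.821930, sinh(ωT) = 2.638805
x(T) = p + (x₀−p)·cosh(ωT) + (ẋ₀/ω)·sinh(ωT) ⇒ p·(1 − cosh) = x(T) − x₀·cosh − (ẋ₀/ω)·sinh
numerator   = 0.2232 − (0.0020)·2.821930 − (0.5137/2.8969)·2.638805 = -0.250376
denominator = 1 − 2.821930 = -1.821930
p = -0.250376 / -1.821930 = 0.1374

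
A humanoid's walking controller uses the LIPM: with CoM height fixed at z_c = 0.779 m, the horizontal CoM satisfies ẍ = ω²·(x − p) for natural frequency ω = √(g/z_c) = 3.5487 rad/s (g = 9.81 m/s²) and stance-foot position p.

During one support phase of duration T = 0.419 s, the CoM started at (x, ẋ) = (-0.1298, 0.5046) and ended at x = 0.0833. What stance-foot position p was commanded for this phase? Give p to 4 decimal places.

ωT = 3.5487·0.419 = 1.486905; cosh(ωT) = 2.324728, sinh(ωT) = 2.098657
x(T) = p + (x₀−p)·cosh(ωT) + (ẋ₀/ω)·sinh(ωT) ⇒ p·(1 − cosh) = x(T) − x₀·cosh − (ẋ₀/ω)·sinh
numerator   = 0.0833 − (-0.1298)·2.324728 − (0.5046/3.5487)·2.098657 = 0.086636
denominator = 1 − 2.324728 = -1.324728
p = 0.086636 / -1.324728 = -0.0654

p = -0.0654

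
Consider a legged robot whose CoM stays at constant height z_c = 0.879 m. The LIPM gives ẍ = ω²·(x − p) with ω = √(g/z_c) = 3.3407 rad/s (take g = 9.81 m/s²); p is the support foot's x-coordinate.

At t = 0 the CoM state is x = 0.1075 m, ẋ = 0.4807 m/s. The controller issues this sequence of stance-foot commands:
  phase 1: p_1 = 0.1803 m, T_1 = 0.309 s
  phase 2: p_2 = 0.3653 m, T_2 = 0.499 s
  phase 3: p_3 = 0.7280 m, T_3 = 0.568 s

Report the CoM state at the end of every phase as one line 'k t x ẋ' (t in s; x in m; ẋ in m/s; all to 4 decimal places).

1 0.3090 0.2415 0.4623
2 0.8080 0.3792 0.2117
3 1.3760 -0.2548 -3.0766

phase 1: p=0.1803, T=0.309, ωT=1.032276, cosh=1.581822, sinh=1.225627; start (x,ẋ)=(0.107500, 0.480700) → end (x,ẋ)=(0.241501, 0.462306)
phase 2: p=0.3653, T=0.499, ωT=1.667009, cosh=2.742558, sinh=2.553747; start (x,ẋ)=(0.241501, 0.462306) → end (x,ẋ)=(0.379177, 0.211736)
phase 3: p=0.7280, T=0.568, ωT=1.897518, cosh=3.409629, sinh=3.259689; start (x,ẋ)=(0.379177, 0.211736) → end (x,ẋ)=(-0.254754, -3.076612)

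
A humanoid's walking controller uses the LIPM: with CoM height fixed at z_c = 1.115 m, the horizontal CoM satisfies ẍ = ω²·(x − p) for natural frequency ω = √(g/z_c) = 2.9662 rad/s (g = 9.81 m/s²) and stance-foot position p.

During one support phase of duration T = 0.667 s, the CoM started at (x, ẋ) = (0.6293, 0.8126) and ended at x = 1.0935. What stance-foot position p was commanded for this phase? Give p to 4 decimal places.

ωT = 2.9662·0.667 = 1.978455; cosh(ωT) = 3.684924, sinh(ωT) = 3.546641
x(T) = p + (x₀−p)·cosh(ωT) + (ẋ₀/ω)·sinh(ωT) ⇒ p·(1 − cosh) = x(T) − x₀·cosh − (ẋ₀/ω)·sinh
numerator   = 1.0935 − (0.6293)·3.684924 − (0.8126/2.9662)·3.546641 = -2.197036
denominator = 1 − 3.684924 = -2.684924
p = -2.197036 / -2.684924 = 0.8183

p = 0.8183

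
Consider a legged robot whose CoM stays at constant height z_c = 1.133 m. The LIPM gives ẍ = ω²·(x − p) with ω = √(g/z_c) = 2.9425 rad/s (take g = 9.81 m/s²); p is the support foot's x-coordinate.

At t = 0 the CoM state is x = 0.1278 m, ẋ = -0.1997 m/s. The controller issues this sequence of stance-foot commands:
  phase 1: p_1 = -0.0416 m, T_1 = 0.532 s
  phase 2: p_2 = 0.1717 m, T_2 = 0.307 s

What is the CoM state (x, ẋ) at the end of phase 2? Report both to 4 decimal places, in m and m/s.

phase 1: p=-0.0416, T=0.532, ωT=1.565410, cosh=2.496819, sinh=2.287817; start (x,ẋ)=(0.127800, -0.199700) → end (x,ẋ)=(0.226093, 0.641769)
phase 2: p=0.1717, T=0.307, ωT=0.903347, cosh=1.436531, sinh=1.031320; start (x,ẋ)=(0.226093, 0.641769) → end (x,ẋ)=(0.474771, 1.086985)

x = 0.4748, ẋ = 1.0870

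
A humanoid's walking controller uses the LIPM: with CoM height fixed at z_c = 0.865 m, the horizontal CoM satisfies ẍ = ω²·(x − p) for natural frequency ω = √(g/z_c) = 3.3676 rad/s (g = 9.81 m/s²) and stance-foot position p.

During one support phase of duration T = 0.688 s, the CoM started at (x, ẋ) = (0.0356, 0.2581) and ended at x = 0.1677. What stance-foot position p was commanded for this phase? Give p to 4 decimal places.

ωT = 3.3676·0.688 = 2.316909; cosh(ωT) = 5.121423, sinh(ωT) = 5.022845
x(T) = p + (x₀−p)·cosh(ωT) + (ẋ₀/ω)·sinh(ωT) ⇒ p·(1 − cosh) = x(T) − x₀·cosh − (ẋ₀/ω)·sinh
numerator   = 0.1677 − (0.0356)·5.121423 − (0.2581/3.3676)·5.022845 = -0.399584
denominator = 1 − 5.121423 = -4.121423
p = -0.399584 / -4.121423 = 0.0970

p = 0.0970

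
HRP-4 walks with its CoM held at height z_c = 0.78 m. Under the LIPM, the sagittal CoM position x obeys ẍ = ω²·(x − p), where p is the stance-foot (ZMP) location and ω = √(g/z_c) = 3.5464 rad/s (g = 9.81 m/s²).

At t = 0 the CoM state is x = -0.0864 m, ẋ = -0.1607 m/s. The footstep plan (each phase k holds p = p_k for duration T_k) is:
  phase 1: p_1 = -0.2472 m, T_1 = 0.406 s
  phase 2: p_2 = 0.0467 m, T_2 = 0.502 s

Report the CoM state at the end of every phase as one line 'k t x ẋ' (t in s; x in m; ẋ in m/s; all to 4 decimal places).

1 0.4060 0.0209 0.7776
2 0.9080 0.5998 2.1080

phase 1: p=-0.2472, T=0.406, ωT=1.439838, cosh=2.228490, sinh=1.991524; start (x,ẋ)=(-0.086400, -0.160700) → end (x,ẋ)=(0.020898, 0.777570)
phase 2: p=0.0467, T=0.502, ωT=1.780293, cosh=3.050091, sinh=2.881502; start (x,ẋ)=(0.020898, 0.777570) → end (x,ẋ)=(0.599789, 2.107992)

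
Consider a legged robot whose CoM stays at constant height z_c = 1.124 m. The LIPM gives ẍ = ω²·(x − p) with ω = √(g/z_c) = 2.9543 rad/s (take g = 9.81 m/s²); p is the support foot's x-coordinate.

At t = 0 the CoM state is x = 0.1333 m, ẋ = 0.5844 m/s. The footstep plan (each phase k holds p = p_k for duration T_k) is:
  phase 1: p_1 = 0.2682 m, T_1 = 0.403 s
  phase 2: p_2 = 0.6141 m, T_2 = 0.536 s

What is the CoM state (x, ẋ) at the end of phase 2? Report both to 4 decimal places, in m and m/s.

phase 1: p=0.2682, T=0.403, ωT=1.190583, cosh=1.796521, sinh=1.492477; start (x,ẋ)=(0.133300, 0.584400) → end (x,ẋ)=(0.321081, 0.455082)
phase 2: p=0.6141, T=0.536, ωT=1.583505, cosh=2.538628, sinh=2.333373; start (x,ẋ)=(0.321081, 0.455082) → end (x,ẋ)=(0.229669, -0.864636)

x = 0.2297, ẋ = -0.8646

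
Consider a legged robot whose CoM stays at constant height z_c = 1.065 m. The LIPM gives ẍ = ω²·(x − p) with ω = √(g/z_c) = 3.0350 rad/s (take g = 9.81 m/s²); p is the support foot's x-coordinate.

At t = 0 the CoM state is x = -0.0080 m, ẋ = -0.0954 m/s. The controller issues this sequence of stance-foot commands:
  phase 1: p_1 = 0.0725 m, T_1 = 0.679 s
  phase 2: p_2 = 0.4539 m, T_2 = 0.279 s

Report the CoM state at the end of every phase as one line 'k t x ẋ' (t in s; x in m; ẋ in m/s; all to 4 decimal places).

phase 1: p=0.0725, T=0.679, ωT=2.060765, cosh=3.989665, sinh=3.862309; start (x,ẋ)=(-0.008000, -0.095400) → end (x,ẋ)=(-0.370073, -1.324244)
phase 2: p=0.4539, T=0.279, ωT=0.846765, cosh=1.380445, sinh=0.951645; start (x,ẋ)=(-0.370073, -1.324244) → end (x,ẋ)=(-1.098775, -4.207881)

1 0.6790 -0.3701 -1.3242
2 0.9580 -1.0988 -4.2079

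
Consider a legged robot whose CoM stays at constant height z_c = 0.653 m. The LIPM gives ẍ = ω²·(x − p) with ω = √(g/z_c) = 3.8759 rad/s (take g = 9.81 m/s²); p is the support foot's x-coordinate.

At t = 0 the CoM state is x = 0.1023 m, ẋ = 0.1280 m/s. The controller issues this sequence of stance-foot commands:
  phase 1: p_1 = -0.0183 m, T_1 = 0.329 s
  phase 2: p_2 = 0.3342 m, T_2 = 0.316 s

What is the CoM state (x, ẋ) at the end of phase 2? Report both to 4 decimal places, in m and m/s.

x = 0.6219, ẋ = 1.4886

phase 1: p=-0.0183, T=0.329, ωT=1.275171, cosh=1.929348, sinh=1.649965; start (x,ẋ)=(0.102300, 0.128000) → end (x,ẋ)=(0.268869, 1.018206)
phase 2: p=0.3342, T=0.316, ωT=1.224784, cosh=1.848627, sinh=1.554806; start (x,ẋ)=(0.268869, 1.018206) → end (x,ẋ)=(0.621877, 1.488579)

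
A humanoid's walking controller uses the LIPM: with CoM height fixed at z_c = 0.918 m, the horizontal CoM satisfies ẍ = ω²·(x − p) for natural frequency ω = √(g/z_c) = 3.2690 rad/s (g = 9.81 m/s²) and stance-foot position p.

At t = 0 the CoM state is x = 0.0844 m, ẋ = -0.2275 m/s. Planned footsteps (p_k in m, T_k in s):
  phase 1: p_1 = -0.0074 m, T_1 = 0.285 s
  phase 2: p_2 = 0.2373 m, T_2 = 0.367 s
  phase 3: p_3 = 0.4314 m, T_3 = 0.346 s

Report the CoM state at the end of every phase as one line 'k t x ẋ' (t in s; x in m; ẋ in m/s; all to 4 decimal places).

1 0.2850 0.0526 -0.0118
2 0.6520 -0.1025 -0.9325
3 0.9980 -0.8780 -4.0182

phase 1: p=-0.0074, T=0.285, ωT=0.931665, cosh=1.466315, sinh=1.072418; start (x,ẋ)=(0.084400, -0.227500) → end (x,ẋ)=(0.052575, -0.011760)
phase 2: p=0.2373, T=0.367, ωT=1.199723, cosh=1.810238, sinh=1.508960; start (x,ẋ)=(0.052575, -0.011760) → end (x,ẋ)=(-0.102525, -0.932500)
phase 3: p=0.4314, T=0.346, ωT=1.131074, cosh=1.710835, sinh=1.388148; start (x,ẋ)=(-0.102525, -0.932500) → end (x,ẋ)=(-0.878034, -4.018228)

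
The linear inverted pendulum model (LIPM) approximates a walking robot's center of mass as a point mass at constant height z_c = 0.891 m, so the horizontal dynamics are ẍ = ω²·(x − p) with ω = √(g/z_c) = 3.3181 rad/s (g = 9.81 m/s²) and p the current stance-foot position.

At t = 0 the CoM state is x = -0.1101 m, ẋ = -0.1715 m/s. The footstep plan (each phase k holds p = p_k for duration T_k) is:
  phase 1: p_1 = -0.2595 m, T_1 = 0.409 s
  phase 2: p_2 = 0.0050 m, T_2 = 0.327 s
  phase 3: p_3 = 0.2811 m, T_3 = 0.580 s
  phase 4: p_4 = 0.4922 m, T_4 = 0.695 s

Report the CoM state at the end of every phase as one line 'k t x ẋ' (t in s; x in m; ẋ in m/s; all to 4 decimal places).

1 0.4090 -0.0438 0.5439
2 0.7360 0.1394 0.6844
3 1.3160 0.4769 0.8182
4 2.0110 1.6397 3.8942

phase 1: p=-0.2595, T=0.409, ωT=1.357103, cosh=2.071164, sinh=1.813758; start (x,ẋ)=(-0.110100, -0.171500) → end (x,ẋ)=(-0.043814, 0.543919)
phase 2: p=0.0050, T=0.327, ωT=1.085019, cosh=1.648695, sinh=1.310800; start (x,ẋ)=(-0.043814, 0.543919) → end (x,ẋ)=(0.139393, 0.684445)
phase 3: p=0.2811, T=0.580, ωT=1.924498, cosh=3.498829, sinh=3.352880; start (x,ẋ)=(0.139393, 0.684445) → end (x,ẋ)=(0.476910, 0.818235)
phase 4: p=0.4922, T=0.695, ωT=2.306079, cosh=5.067328, sinh=4.967677; start (x,ẋ)=(0.476910, 0.818235) → end (x,ẋ)=(1.639735, 3.894230)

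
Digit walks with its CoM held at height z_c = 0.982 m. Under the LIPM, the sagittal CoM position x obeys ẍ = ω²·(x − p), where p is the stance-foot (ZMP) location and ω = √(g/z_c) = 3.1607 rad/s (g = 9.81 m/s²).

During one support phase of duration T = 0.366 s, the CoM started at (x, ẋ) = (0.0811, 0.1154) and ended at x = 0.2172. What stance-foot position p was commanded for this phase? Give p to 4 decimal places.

p = -0.0311

ωT = 3.1607·0.366 = 1.156816; cosh(ωT) = 1.747140, sinh(ωT) = 1.432654
x(T) = p + (x₀−p)·cosh(ωT) + (ẋ₀/ω)·sinh(ωT) ⇒ p·(1 − cosh) = x(T) − x₀·cosh − (ẋ₀/ω)·sinh
numerator   = 0.2172 − (0.0811)·1.747140 − (0.1154/3.1607)·1.432654 = 0.023200
denominator = 1 − 1.747140 = -0.747140
p = 0.023200 / -0.747140 = -0.0311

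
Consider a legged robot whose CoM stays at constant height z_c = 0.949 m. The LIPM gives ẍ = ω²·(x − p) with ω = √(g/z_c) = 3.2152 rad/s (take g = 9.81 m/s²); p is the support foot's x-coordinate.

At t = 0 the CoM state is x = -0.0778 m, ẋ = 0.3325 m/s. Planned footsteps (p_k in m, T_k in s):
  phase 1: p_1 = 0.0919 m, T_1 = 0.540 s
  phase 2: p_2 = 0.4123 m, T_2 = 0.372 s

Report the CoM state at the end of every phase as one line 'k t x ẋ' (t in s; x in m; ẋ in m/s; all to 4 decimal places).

1 0.5400 -0.1203 -0.5275
2 0.9120 -0.7953 -3.5244

phase 1: p=0.0919, T=0.540, ωT=1.736208, cosh=2.925984, sinh=2.749796; start (x,ẋ)=(-0.077800, 0.332500) → end (x,ẋ)=(-0.120269, -0.527453)
phase 2: p=0.4123, T=0.372, ωT=1.196054, cosh=1.804714, sinh=1.502329; start (x,ẋ)=(-0.120269, -0.527453) → end (x,ẋ)=(-0.795292, -3.524364)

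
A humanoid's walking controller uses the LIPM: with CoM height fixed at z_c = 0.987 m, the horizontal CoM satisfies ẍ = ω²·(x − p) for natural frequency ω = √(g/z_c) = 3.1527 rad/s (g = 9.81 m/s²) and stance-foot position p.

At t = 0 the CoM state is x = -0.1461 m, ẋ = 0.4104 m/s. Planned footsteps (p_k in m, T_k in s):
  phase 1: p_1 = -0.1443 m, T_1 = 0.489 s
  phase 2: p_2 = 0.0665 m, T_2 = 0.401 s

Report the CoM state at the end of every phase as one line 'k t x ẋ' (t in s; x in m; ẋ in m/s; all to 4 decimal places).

1 0.4890 0.1415 0.9900
2 0.8900 0.7214 2.2775

phase 1: p=-0.1443, T=0.489, ωT=1.541670, cosh=2.443206, sinh=2.229182; start (x,ẋ)=(-0.146100, 0.410400) → end (x,ẋ)=(0.141484, 0.990041)
phase 2: p=0.0665, T=0.401, ωT=1.264233, cosh=1.911416, sinh=1.628960; start (x,ẋ)=(0.141484, 0.990041) → end (x,ẋ)=(0.721367, 2.277470)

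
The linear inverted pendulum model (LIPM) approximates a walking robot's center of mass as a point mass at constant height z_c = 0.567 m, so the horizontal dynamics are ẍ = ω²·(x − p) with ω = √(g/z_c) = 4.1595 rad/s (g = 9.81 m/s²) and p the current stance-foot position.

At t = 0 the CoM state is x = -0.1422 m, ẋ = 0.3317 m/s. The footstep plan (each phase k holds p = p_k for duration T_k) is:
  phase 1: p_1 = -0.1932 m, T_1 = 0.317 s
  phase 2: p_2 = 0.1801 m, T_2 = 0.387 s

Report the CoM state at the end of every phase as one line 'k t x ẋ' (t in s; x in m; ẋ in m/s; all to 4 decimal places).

1 0.3170 0.0473 1.0324
2 0.7040 0.4307 1.3591

phase 1: p=-0.1932, T=0.317, ωT=1.318562, cosh=2.002780, sinh=1.735260; start (x,ẋ)=(-0.142200, 0.331700) → end (x,ẋ)=(0.047320, 1.032431)
phase 2: p=0.1801, T=0.387, ωT=1.609727, cosh=2.600693, sinh=2.400750; start (x,ẋ)=(0.047320, 1.032431) → end (x,ẋ)=(0.430672, 1.359108)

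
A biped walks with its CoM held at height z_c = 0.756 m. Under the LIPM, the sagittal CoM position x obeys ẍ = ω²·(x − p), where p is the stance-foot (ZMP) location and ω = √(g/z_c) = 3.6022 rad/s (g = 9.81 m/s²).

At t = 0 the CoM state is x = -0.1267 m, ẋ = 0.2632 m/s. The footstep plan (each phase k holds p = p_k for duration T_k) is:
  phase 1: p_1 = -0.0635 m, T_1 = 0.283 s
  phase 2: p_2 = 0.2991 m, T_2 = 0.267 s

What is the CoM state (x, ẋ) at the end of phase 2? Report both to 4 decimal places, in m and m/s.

x = -0.2182, ẋ = -1.2964

phase 1: p=-0.0635, T=0.283, ωT=1.019423, cosh=1.566199, sinh=1.205395; start (x,ẋ)=(-0.126700, 0.263200) → end (x,ẋ)=(-0.074410, 0.137804)
phase 2: p=0.2991, T=0.267, ωT=0.961787, cosh=1.499289, sinh=1.117080; start (x,ẋ)=(-0.074410, 0.137804) → end (x,ẋ)=(-0.218165, -1.296374)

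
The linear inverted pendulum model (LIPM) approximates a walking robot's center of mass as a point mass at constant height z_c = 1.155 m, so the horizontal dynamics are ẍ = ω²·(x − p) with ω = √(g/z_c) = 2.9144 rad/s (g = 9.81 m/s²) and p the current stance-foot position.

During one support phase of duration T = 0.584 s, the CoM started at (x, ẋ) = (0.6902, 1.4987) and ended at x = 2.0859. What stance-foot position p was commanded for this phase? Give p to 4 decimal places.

ωT = 2.9144·0.584 = 1.702010; cosh(ωT) = 2.833638, sinh(ωT) = 2.651321
x(T) = p + (x₀−p)·cosh(ωT) + (ẋ₀/ω)·sinh(ωT) ⇒ p·(1 − cosh) = x(T) − x₀·cosh − (ẋ₀/ω)·sinh
numerator   = 2.0859 − (0.6902)·2.833638 − (1.4987/2.9144)·2.651321 = -1.233291
denominator = 1 − 2.833638 = -1.833638
p = -1.233291 / -1.833638 = 0.6726

p = 0.6726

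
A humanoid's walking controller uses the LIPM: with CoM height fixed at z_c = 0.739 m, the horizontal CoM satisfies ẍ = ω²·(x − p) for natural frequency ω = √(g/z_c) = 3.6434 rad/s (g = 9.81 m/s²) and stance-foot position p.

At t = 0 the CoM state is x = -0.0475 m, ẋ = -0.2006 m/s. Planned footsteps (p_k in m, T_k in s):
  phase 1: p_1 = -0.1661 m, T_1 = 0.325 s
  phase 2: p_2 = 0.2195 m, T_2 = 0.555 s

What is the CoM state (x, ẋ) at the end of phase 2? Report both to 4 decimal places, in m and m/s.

x = -0.4747, ẋ = -2.3688

phase 1: p=-0.1661, T=0.325, ωT=1.184105, cosh=1.786890, sinh=1.480870; start (x,ẋ)=(-0.047500, -0.200600) → end (x,ẋ)=(-0.035709, 0.281445)
phase 2: p=0.2195, T=0.555, ωT=2.022087, cosh=3.843226, sinh=3.710847; start (x,ẋ)=(-0.035709, 0.281445) → end (x,ẋ)=(-0.474672, -2.368800)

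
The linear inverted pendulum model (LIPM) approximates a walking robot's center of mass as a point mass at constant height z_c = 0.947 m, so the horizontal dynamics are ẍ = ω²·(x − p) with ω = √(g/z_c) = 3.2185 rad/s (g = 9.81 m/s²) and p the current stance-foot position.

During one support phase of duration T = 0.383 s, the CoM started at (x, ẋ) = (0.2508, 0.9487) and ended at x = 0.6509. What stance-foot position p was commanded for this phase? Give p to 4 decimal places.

p = 0.3234

ωT = 3.2185·0.383 = 1.232686; cosh(ωT) = 1.860969, sinh(ωT) = 1.569460
x(T) = p + (x₀−p)·cosh(ωT) + (ẋ₀/ω)·sinh(ωT) ⇒ p·(1 − cosh) = x(T) − x₀·cosh − (ẋ₀/ω)·sinh
numerator   = 0.6509 − (0.2508)·1.860969 − (0.9487/3.2185)·1.569460 = -0.278453
denominator = 1 − 1.860969 = -0.860969
p = -0.278453 / -0.860969 = 0.3234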